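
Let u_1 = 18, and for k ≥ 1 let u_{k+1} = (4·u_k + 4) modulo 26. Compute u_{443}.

8

Listing terms: u_1 = 18; u_2 = 24; u_3 = 22; u_4 = 14; u_5 = 8; u_6 = 10; u_7 = 18.
Since u_7 = u_1 = 18, the sequence is periodic with period 6.
So u_{443} = u_{1 + ((443-1) mod 6)} = u_5 = 8.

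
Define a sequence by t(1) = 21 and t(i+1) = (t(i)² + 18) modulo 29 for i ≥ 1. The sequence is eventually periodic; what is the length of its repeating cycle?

Computing terms: t(1) = 21,  t(2) = 24,  t(3) = 14,  t(4) = 11,  t(5) = 23,  t(6) = 25,  t(7) = 5,  t(8) = 14.
Since t(8) = t(3) = 14, the sequence is eventually periodic: after a pre-period of length 2 it cycles with period 5.

5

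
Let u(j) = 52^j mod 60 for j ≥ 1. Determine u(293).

We have u(1) = 52,  u(2) = 4,  u(3) = 28,  u(4) = 16,  u(5) = 52.
Since u(5) = u(1) = 52, the sequence is periodic with period 4.
(293 - 1) mod 4 = 0, so u(293) = u(1) = 52.

52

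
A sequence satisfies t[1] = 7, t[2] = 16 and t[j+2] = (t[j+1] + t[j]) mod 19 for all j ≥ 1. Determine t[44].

Computing terms: t[1] = 7,  t[2] = 16,  t[3] = 4,  t[4] = 1,  t[5] = 5,  t[6] = 6,  t[7] = 11,  t[8] = 17,  t[9] = 9,  t[10] = 7,  t[11] = 16.
Since (t[10], t[11]) = (t[1], t[2]) = (7, 16) (two consecutive terms determine the rest), the sequence is periodic with period 9.
(44 - 1) mod 9 = 7, so t[44] = t[8] = 17.

17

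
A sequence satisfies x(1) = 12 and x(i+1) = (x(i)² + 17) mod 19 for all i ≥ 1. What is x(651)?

3

Listing terms: x(1) = 12,  x(2) = 9,  x(3) = 3,  x(4) = 7,  x(5) = 9.
Since x(5) = x(2) = 9, the sequence is eventually periodic: after a pre-period of length 1 it cycles with period 3.
For i ≥ 2, x(i) depends only on (i - 2) mod 3. (651 - 2) mod 3 = 1, so x(651) = x(3) = 3.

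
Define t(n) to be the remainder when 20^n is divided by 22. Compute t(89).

16

We have t(1) = 20,  t(2) = 4,  t(3) = 14,  t(4) = 16,  t(5) = 12,  t(6) = 20.
Since t(6) = t(1) = 20, the sequence is periodic with period 5.
So t(89) = t(1 + ((89-1) mod 5)) = t(4) = 16.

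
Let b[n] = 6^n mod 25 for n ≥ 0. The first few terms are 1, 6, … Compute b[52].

b[0] = 1; b[1] = 6; b[2] = 11; b[3] = 16; b[4] = 21; b[5] = 1.
Since b[5] = b[0] = 1, the sequence is periodic with period 5.
(52 - 0) mod 5 = 2, so b[52] = b[2] = 11.

11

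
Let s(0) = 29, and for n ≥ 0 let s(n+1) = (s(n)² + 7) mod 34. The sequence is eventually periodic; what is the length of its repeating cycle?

Listing terms: s(0) = 29,  s(1) = 32,  s(2) = 11,  s(3) = 26,  s(4) = 3,  s(5) = 16,  s(6) = 25,  s(7) = 20,  s(8) = 33,  s(9) = 8,  s(10) = 3.
Since s(10) = s(4) = 3, the sequence is eventually periodic: after a pre-period of length 4 it cycles with period 6.

6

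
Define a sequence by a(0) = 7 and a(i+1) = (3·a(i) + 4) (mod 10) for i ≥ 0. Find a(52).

7

Computing terms: a(0) = 7, a(1) = 5, a(2) = 9, a(3) = 1, a(4) = 7.
Since a(4) = a(0) = 7, the sequence is periodic with period 4.
(52 - 0) mod 4 = 0, so a(52) = a(0) = 7.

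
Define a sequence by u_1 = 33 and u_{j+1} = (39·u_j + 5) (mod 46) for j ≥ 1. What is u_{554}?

u_1 = 33,  u_2 = 4,  u_3 = 23,  u_4 = 28,  u_5 = 39,  u_6 = 8,  u_7 = 41,  u_8 = 40,  u_9 = 1,  u_{10} = 44,  u_{11} = 19,  u_{12} = 10,  u_{13} = 27,  u_{14} = 0,  u_{15} = 5,  u_{16} = 16,  u_{17} = 31,  u_{18} = 18,  u_{19} = 17,  u_{20} = 24,  u_{21} = 21,  u_{22} = 42,  u_{23} = 33.
The sequence repeats with period 22.
So u_{554} = u_{1 + ((554-1) mod 22)} = u_4 = 28.

28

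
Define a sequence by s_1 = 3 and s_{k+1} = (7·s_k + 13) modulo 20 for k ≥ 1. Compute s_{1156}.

10

Computing terms: s_1 = 3,  s_2 = 14,  s_3 = 11,  s_4 = 10,  s_5 = 3.
Since s_5 = s_1 = 3, the sequence is periodic with period 4.
(1156 - 1) mod 4 = 3, so s_{1156} = s_4 = 10.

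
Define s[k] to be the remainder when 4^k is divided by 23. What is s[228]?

Computing terms: s[1] = 4, s[2] = 16, s[3] = 18, s[4] = 3, s[5] = 12, s[6] = 2, s[7] = 8, s[8] = 9, s[9] = 13, s[10] = 6, s[11] = 1, s[12] = 4.
The sequence repeats with period 11.
So s[228] = s[1 + ((228-1) mod 11)] = s[8] = 9.

9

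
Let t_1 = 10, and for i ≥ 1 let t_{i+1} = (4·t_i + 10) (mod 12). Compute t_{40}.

Listing terms: t_1 = 10, t_2 = 2, t_3 = 6, t_4 = 10.
The sequence repeats with period 3.
So t_{40} = t_{1 + ((40-1) mod 3)} = t_1 = 10.

10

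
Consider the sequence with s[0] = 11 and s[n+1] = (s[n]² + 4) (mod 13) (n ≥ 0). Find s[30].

1

Listing terms: s[0] = 11; s[1] = 8; s[2] = 3; s[3] = 0; s[4] = 4; s[5] = 7; s[6] = 1; s[7] = 5; s[8] = 3.
Since s[8] = s[2] = 3, the sequence is eventually periodic: after a pre-period of length 2 it cycles with period 6.
For n ≥ 2, s[n] depends only on (n - 2) mod 6. (30 - 2) mod 6 = 4, so s[30] = s[6] = 1.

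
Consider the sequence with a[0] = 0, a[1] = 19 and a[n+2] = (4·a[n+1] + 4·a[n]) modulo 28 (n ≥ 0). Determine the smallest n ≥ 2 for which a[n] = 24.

5

We have a[0] = 0; a[1] = 19; a[2] = 20; a[3] = 16; a[4] = 4; a[5] = 24; a[6] = 0; a[7] = 12; a[8] = 20; a[9] = 16.
Since (a[8], a[9]) = (a[2], a[3]) = (20, 16) (two consecutive terms determine the rest), the sequence is eventually periodic: after a pre-period of length 2 it cycles with period 6.
The value 24 first appears (with n ≥ 2) at a[5].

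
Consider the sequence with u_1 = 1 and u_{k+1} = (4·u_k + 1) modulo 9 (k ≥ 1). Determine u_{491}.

8

u_1 = 1; u_2 = 5; u_3 = 3; u_4 = 4; u_5 = 8; u_6 = 6; u_7 = 7; u_8 = 2; u_9 = 0; u_{10} = 1.
Since u_{10} = u_1 = 1, the sequence is periodic with period 9.
So u_{491} = u_{1 + ((491-1) mod 9)} = u_5 = 8.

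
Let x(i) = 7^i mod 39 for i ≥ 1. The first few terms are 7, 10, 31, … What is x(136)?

x(1) = 7; x(2) = 10; x(3) = 31; x(4) = 22; x(5) = 37; x(6) = 25; x(7) = 19; x(8) = 16; x(9) = 34; x(10) = 4; x(11) = 28; x(12) = 1; x(13) = 7.
The sequence repeats with period 12.
(136 - 1) mod 12 = 3, so x(136) = x(4) = 22.

22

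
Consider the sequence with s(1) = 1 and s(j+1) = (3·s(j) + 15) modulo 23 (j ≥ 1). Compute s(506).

Listing terms: s(1) = 1; s(2) = 18; s(3) = 0; s(4) = 15; s(5) = 14; s(6) = 11; s(7) = 2; s(8) = 21; s(9) = 9; s(10) = 19; s(11) = 3; s(12) = 1.
The sequence repeats with period 11.
So s(506) = s(1 + ((506-1) mod 11)) = s(11) = 3.

3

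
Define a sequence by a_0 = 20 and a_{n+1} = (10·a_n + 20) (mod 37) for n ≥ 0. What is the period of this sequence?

3

We have a_0 = 20; a_1 = 35; a_2 = 0; a_3 = 20.
The sequence repeats with period 3.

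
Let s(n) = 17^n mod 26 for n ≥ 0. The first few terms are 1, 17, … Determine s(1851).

25

Listing terms: s(0) = 1, s(1) = 17, s(2) = 3, s(3) = 25, s(4) = 9, s(5) = 23, s(6) = 1.
The sequence repeats with period 6.
So s(1851) = s(0 + ((1851-0) mod 6)) = s(3) = 25.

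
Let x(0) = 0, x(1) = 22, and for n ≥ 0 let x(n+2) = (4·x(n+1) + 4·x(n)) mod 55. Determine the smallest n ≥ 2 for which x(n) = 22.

4

Listing terms: x(0) = 0,  x(1) = 22,  x(2) = 33,  x(3) = 0,  x(4) = 22.
Since (x(3), x(4)) = (x(0), x(1)) = (0, 22) (two consecutive terms determine the rest), the sequence is periodic with period 3.
The value 22 next appears (with n ≥ 2) at x(4).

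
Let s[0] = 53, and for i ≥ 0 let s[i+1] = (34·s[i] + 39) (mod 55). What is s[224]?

s[0] = 53, s[1] = 26, s[2] = 43, s[3] = 16, s[4] = 33, s[5] = 6, s[6] = 23, s[7] = 51, s[8] = 13, s[9] = 41, s[10] = 3, s[11] = 31, s[12] = 48, s[13] = 21, s[14] = 38, s[15] = 11, s[16] = 28, s[17] = 1, s[18] = 18, s[19] = 46, s[20] = 8, s[21] = 36, s[22] = 53.
Since s[22] = s[0] = 53, the sequence is periodic with period 22.
So s[224] = s[0 + ((224-0) mod 22)] = s[4] = 33.

33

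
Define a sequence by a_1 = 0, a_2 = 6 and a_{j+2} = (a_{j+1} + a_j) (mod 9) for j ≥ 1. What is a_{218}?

Computing terms: a_1 = 0; a_2 = 6; a_3 = 6; a_4 = 3; a_5 = 0; a_6 = 3; a_7 = 3; a_8 = 6; a_9 = 0; a_{10} = 6.
The sequence repeats with period 8.
So a_{218} = a_{1 + ((218-1) mod 8)} = a_2 = 6.

6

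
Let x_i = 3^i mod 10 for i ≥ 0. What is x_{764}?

x_0 = 1,  x_1 = 3,  x_2 = 9,  x_3 = 7,  x_4 = 1.
Since x_4 = x_0 = 1, the sequence is periodic with period 4.
So x_{764} = x_{0 + ((764-0) mod 4)} = x_0 = 1.

1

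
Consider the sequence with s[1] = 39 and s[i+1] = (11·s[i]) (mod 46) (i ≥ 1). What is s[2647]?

Computing terms: s[1] = 39, s[2] = 15, s[3] = 27, s[4] = 21, s[5] = 1, s[6] = 11, s[7] = 29, s[8] = 43, s[9] = 13, s[10] = 5, s[11] = 9, s[12] = 7, s[13] = 31, s[14] = 19, s[15] = 25, s[16] = 45, s[17] = 35, s[18] = 17, s[19] = 3, s[20] = 33, s[21] = 41, s[22] = 37, s[23] = 39.
The sequence repeats with period 22.
(2647 - 1) mod 22 = 6, so s[2647] = s[7] = 29.

29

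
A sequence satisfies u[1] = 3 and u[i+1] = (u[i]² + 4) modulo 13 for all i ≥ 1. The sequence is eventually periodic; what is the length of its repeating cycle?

Computing terms: u[1] = 3, u[2] = 0, u[3] = 4, u[4] = 7, u[5] = 1, u[6] = 5, u[7] = 3.
Since u[7] = u[1] = 3, the sequence is periodic with period 6.

6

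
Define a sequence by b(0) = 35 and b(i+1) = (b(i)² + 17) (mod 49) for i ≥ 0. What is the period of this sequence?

Listing terms: b(0) = 35; b(1) = 17; b(2) = 12; b(3) = 14; b(4) = 17.
Since b(4) = b(1) = 17, the sequence is eventually periodic: after a pre-period of length 1 it cycles with period 3.

3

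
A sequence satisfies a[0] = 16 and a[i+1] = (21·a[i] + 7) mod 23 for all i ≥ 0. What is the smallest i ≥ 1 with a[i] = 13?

Listing terms: a[0] = 16, a[1] = 21, a[2] = 11, a[3] = 8, a[4] = 14, a[5] = 2, a[6] = 3, a[7] = 1, a[8] = 5, a[9] = 20, a[10] = 13, a[11] = 4, a[12] = 22, a[13] = 9, a[14] = 12, a[15] = 6, a[16] = 18, a[17] = 17, a[18] = 19, a[19] = 15, a[20] = 0, a[21] = 7, a[22] = 16.
Since a[22] = a[0] = 16, the sequence is periodic with period 22.
The value 13 first appears (with i ≥ 1) at a[10].

10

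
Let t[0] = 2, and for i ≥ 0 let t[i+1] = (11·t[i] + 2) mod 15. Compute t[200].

We have t[0] = 2; t[1] = 9; t[2] = 11; t[3] = 3; t[4] = 5; t[5] = 12; t[6] = 14; t[7] = 6; t[8] = 8; t[9] = 0; t[10] = 2.
The sequence repeats with period 10.
So t[200] = t[0 + ((200-0) mod 10)] = t[0] = 2.

2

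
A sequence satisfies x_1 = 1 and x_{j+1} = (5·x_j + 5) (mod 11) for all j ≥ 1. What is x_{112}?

10

We have x_1 = 1; x_2 = 10; x_3 = 0; x_4 = 5; x_5 = 8; x_6 = 1.
Since x_6 = x_1 = 1, the sequence is periodic with period 5.
So x_{112} = x_{1 + ((112-1) mod 5)} = x_2 = 10.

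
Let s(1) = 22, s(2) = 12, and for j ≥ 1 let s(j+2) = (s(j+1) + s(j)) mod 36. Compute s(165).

Computing terms: s(1) = 22, s(2) = 12, s(3) = 34, s(4) = 10, s(5) = 8, s(6) = 18, s(7) = 26, s(8) = 8, s(9) = 34, s(10) = 6, s(11) = 4, s(12) = 10, s(13) = 14, s(14) = 24, s(15) = 2, s(16) = 26, s(17) = 28, s(18) = 18, s(19) = 10, s(20) = 28, s(21) = 2, s(22) = 30, s(23) = 32, s(24) = 26, s(25) = 22, s(26) = 12.
The sequence repeats with period 24.
So s(165) = s(1 + ((165-1) mod 24)) = s(21) = 2.

2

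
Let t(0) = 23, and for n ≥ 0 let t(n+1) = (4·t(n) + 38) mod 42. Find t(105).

Computing terms: t(0) = 23; t(1) = 4; t(2) = 12; t(3) = 2; t(4) = 4.
Since t(4) = t(1) = 4, the sequence is eventually periodic: after a pre-period of length 1 it cycles with period 3.
For n ≥ 1, t(n) depends only on (n - 1) mod 3. (105 - 1) mod 3 = 2, so t(105) = t(3) = 2.

2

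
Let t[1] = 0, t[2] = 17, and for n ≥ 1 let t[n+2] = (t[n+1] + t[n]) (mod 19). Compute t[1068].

9

We have t[1] = 0, t[2] = 17, t[3] = 17, t[4] = 15, t[5] = 13, t[6] = 9, t[7] = 3, t[8] = 12, t[9] = 15, t[10] = 8, t[11] = 4, t[12] = 12, t[13] = 16, t[14] = 9, t[15] = 6, t[16] = 15, t[17] = 2, t[18] = 17, t[19] = 0, t[20] = 17.
Since (t[19], t[20]) = (t[1], t[2]) = (0, 17) (two consecutive terms determine the rest), the sequence is periodic with period 18.
(1068 - 1) mod 18 = 5, so t[1068] = t[6] = 9.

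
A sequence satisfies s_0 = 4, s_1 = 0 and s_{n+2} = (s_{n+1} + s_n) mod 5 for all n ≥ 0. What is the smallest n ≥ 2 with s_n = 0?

Computing terms: s_0 = 4, s_1 = 0, s_2 = 4, s_3 = 4, s_4 = 3, s_5 = 2, s_6 = 0, s_7 = 2, s_8 = 2, s_9 = 4, s_{10} = 1, s_{11} = 0, s_{12} = 1, s_{13} = 1, s_{14} = 2, s_{15} = 3, s_{16} = 0, s_{17} = 3, s_{18} = 3, s_{19} = 1, s_{20} = 4, s_{21} = 0.
Since (s_{20}, s_{21}) = (s_0, s_1) = (4, 0) (two consecutive terms determine the rest), the sequence is periodic with period 20.
The value 0 first appears (with n ≥ 2) at s_6.

6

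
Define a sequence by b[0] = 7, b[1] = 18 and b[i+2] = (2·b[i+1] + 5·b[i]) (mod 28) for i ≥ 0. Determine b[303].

b[0] = 7,  b[1] = 18,  b[2] = 15,  b[3] = 8,  b[4] = 7,  b[5] = 26,  b[6] = 3,  b[7] = 24,  b[8] = 7,  b[9] = 22,  b[10] = 23,  b[11] = 16,  b[12] = 7,  b[13] = 10,  b[14] = 27,  b[15] = 20,  b[16] = 7,  b[17] = 2,  b[18] = 11,  b[19] = 4,  b[20] = 7,  b[21] = 6,  b[22] = 19,  b[23] = 12,  b[24] = 7,  b[25] = 18.
The sequence repeats with period 24.
(303 - 0) mod 24 = 15, so b[303] = b[15] = 20.

20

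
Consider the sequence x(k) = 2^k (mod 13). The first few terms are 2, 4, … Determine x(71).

x(1) = 2,  x(2) = 4,  x(3) = 8,  x(4) = 3,  x(5) = 6,  x(6) = 12,  x(7) = 11,  x(8) = 9,  x(9) = 5,  x(10) = 10,  x(11) = 7,  x(12) = 1,  x(13) = 2.
Since x(13) = x(1) = 2, the sequence is periodic with period 12.
(71 - 1) mod 12 = 10, so x(71) = x(11) = 7.

7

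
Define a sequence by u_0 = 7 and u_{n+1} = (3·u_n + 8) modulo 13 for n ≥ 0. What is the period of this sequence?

Computing terms: u_0 = 7; u_1 = 3; u_2 = 4; u_3 = 7.
Since u_3 = u_0 = 7, the sequence is periodic with period 3.

3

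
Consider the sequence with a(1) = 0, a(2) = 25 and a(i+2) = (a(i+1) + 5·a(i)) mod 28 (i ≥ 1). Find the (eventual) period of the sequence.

Listing terms: a(1) = 0,  a(2) = 25,  a(3) = 25,  a(4) = 10,  a(5) = 23,  a(6) = 17,  a(7) = 20,  a(8) = 21,  a(9) = 9,  a(10) = 2,  a(11) = 19,  a(12) = 1,  a(13) = 12,  a(14) = 17,  a(15) = 21,  a(16) = 22,  a(17) = 15,  a(18) = 13,  a(19) = 4,  a(20) = 13,  a(21) = 5,  a(22) = 14,  a(23) = 11,  a(24) = 25,  a(25) = 24,  a(26) = 9,  a(27) = 17,  a(28) = 6,  a(29) = 7,  a(30) = 9,  a(31) = 16,  a(32) = 5,  a(33) = 1,  a(34) = 26,  a(35) = 3,  a(36) = 21,  a(37) = 8,  a(38) = 1,  a(39) = 13,  a(40) = 18,  a(41) = 27,  a(42) = 5,  a(43) = 0,  a(44) = 25.
Since (a(43), a(44)) = (a(1), a(2)) = (0, 25) (two consecutive terms determine the rest), the sequence is periodic with period 42.

42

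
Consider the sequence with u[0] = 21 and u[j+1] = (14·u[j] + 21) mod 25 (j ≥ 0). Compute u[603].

Computing terms: u[0] = 21,  u[1] = 15,  u[2] = 6,  u[3] = 5,  u[4] = 16,  u[5] = 20,  u[6] = 1,  u[7] = 10,  u[8] = 11,  u[9] = 0,  u[10] = 21.
Since u[10] = u[0] = 21, the sequence is periodic with period 10.
So u[603] = u[0 + ((603-0) mod 10)] = u[3] = 5.

5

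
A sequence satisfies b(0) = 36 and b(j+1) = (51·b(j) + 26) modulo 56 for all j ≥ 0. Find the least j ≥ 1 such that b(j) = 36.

We have b(0) = 36,  b(1) = 14,  b(2) = 12,  b(3) = 22,  b(4) = 28,  b(5) = 54,  b(6) = 36.
The sequence repeats with period 6.
The value 36 next appears (with j ≥ 1) at b(6).

6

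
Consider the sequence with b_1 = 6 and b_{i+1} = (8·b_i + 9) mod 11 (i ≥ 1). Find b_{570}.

1

We have b_1 = 6,  b_2 = 2,  b_3 = 3,  b_4 = 0,  b_5 = 9,  b_6 = 4,  b_7 = 8,  b_8 = 7,  b_9 = 10,  b_{10} = 1,  b_{11} = 6.
The sequence repeats with period 10.
So b_{570} = b_{1 + ((570-1) mod 10)} = b_{10} = 1.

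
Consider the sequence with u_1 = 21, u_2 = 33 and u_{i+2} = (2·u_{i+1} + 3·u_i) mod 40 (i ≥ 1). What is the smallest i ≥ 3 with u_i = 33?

6

Listing terms: u_1 = 21, u_2 = 33, u_3 = 9, u_4 = 37, u_5 = 21, u_6 = 33.
Since (u_5, u_6) = (u_1, u_2) = (21, 33) (two consecutive terms determine the rest), the sequence is periodic with period 4.
The value 33 next appears (with i ≥ 3) at u_6.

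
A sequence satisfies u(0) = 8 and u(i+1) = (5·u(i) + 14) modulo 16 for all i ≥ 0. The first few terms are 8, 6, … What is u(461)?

14

Computing terms: u(0) = 8, u(1) = 6, u(2) = 12, u(3) = 10, u(4) = 0, u(5) = 14, u(6) = 4, u(7) = 2, u(8) = 8.
Since u(8) = u(0) = 8, the sequence is periodic with period 8.
(461 - 0) mod 8 = 5, so u(461) = u(5) = 14.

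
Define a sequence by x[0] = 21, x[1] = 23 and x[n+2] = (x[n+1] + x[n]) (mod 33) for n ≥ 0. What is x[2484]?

12

x[0] = 21, x[1] = 23, x[2] = 11, x[3] = 1, x[4] = 12, x[5] = 13, x[6] = 25, x[7] = 5, x[8] = 30, x[9] = 2, x[10] = 32, x[11] = 1, x[12] = 0, x[13] = 1, x[14] = 1, x[15] = 2, x[16] = 3, x[17] = 5, x[18] = 8, x[19] = 13, x[20] = 21, x[21] = 1, x[22] = 22, x[23] = 23, x[24] = 12, x[25] = 2, x[26] = 14, x[27] = 16, x[28] = 30, x[29] = 13, x[30] = 10, x[31] = 23, x[32] = 0, x[33] = 23, x[34] = 23, x[35] = 13, x[36] = 3, x[37] = 16, x[38] = 19, x[39] = 2, x[40] = 21, x[41] = 23.
Since (x[40], x[41]) = (x[0], x[1]) = (21, 23) (two consecutive terms determine the rest), the sequence is periodic with period 40.
So x[2484] = x[0 + ((2484-0) mod 40)] = x[4] = 12.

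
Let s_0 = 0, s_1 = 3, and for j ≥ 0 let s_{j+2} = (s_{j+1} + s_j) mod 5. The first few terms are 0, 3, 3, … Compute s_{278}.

Computing terms: s_0 = 0, s_1 = 3, s_2 = 3, s_3 = 1, s_4 = 4, s_5 = 0, s_6 = 4, s_7 = 4, s_8 = 3, s_9 = 2, s_{10} = 0, s_{11} = 2, s_{12} = 2, s_{13} = 4, s_{14} = 1, s_{15} = 0, s_{16} = 1, s_{17} = 1, s_{18} = 2, s_{19} = 3, s_{20} = 0, s_{21} = 3.
The sequence repeats with period 20.
So s_{278} = s_{0 + ((278-0) mod 20)} = s_{18} = 2.

2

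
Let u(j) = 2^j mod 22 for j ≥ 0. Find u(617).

18

Listing terms: u(0) = 1; u(1) = 2; u(2) = 4; u(3) = 8; u(4) = 16; u(5) = 10; u(6) = 20; u(7) = 18; u(8) = 14; u(9) = 6; u(10) = 12; u(11) = 2.
Since u(11) = u(1) = 2, the sequence is eventually periodic: after a pre-period of length 1 it cycles with period 10.
For j ≥ 1, u(j) depends only on (j - 1) mod 10. (617 - 1) mod 10 = 6, so u(617) = u(7) = 18.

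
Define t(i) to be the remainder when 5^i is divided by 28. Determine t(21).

13

We have t(0) = 1, t(1) = 5, t(2) = 25, t(3) = 13, t(4) = 9, t(5) = 17, t(6) = 1.
Since t(6) = t(0) = 1, the sequence is periodic with period 6.
(21 - 0) mod 6 = 3, so t(21) = t(3) = 13.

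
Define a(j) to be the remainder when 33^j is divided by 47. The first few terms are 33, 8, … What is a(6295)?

Computing terms: a(1) = 33,  a(2) = 8,  a(3) = 29,  a(4) = 17,  a(5) = 44,  a(6) = 42,  a(7) = 23,  a(8) = 7,  a(9) = 43,  a(10) = 9,  a(11) = 15,  a(12) = 25,  a(13) = 26,  a(14) = 12,  a(15) = 20,  a(16) = 2,  a(17) = 19,  a(18) = 16,  a(19) = 11,  a(20) = 34,  a(21) = 41,  a(22) = 37,  a(23) = 46,  a(24) = 14,  a(25) = 39,  a(26) = 18,  a(27) = 30,  a(28) = 3,  a(29) = 5,  a(30) = 24,  a(31) = 40,  a(32) = 4,  a(33) = 38,  a(34) = 32,  a(35) = 22,  a(36) = 21,  a(37) = 35,  a(38) = 27,  a(39) = 45,  a(40) = 28,  a(41) = 31,  a(42) = 36,  a(43) = 13,  a(44) = 6,  a(45) = 10,  a(46) = 1,  a(47) = 33.
The sequence repeats with period 46.
(6295 - 1) mod 46 = 38, so a(6295) = a(39) = 45.

45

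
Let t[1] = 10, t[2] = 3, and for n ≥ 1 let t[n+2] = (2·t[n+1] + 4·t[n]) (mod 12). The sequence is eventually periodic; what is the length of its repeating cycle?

8

We have t[1] = 10; t[2] = 3; t[3] = 10; t[4] = 8; t[5] = 8; t[6] = 0; t[7] = 8; t[8] = 4; t[9] = 4; t[10] = 0; t[11] = 4; t[12] = 8; t[13] = 8.
Since (t[12], t[13]) = (t[4], t[5]) = (8, 8) (two consecutive terms determine the rest), the sequence is eventually periodic: after a pre-period of length 3 it cycles with period 8.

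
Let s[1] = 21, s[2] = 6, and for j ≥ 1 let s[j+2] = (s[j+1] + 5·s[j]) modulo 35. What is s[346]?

31

Listing terms: s[1] = 21, s[2] = 6, s[3] = 6, s[4] = 1, s[5] = 31, s[6] = 1, s[7] = 16, s[8] = 21, s[9] = 31, s[10] = 31, s[11] = 11, s[12] = 26, s[13] = 11, s[14] = 1, s[15] = 21, s[16] = 26, s[17] = 26, s[18] = 16, s[19] = 6, s[20] = 16, s[21] = 11, s[22] = 21, s[23] = 6.
Since (s[22], s[23]) = (s[1], s[2]) = (21, 6) (two consecutive terms determine the rest), the sequence is periodic with period 21.
(346 - 1) mod 21 = 9, so s[346] = s[10] = 31.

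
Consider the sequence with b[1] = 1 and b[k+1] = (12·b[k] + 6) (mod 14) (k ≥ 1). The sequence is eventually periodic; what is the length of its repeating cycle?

6

We have b[1] = 1; b[2] = 4; b[3] = 12; b[4] = 10; b[5] = 0; b[6] = 6; b[7] = 8; b[8] = 4.
Since b[8] = b[2] = 4, the sequence is eventually periodic: after a pre-period of length 1 it cycles with period 6.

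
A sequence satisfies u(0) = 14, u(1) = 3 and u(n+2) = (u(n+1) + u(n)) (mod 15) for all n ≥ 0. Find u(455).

13

We have u(0) = 14, u(1) = 3, u(2) = 2, u(3) = 5, u(4) = 7, u(5) = 12, u(6) = 4, u(7) = 1, u(8) = 5, u(9) = 6, u(10) = 11, u(11) = 2, u(12) = 13, u(13) = 0, u(14) = 13, u(15) = 13, u(16) = 11, u(17) = 9, u(18) = 5, u(19) = 14, u(20) = 4, u(21) = 3, u(22) = 7, u(23) = 10, u(24) = 2, u(25) = 12, u(26) = 14, u(27) = 11, u(28) = 10, u(29) = 6, u(30) = 1, u(31) = 7, u(32) = 8, u(33) = 0, u(34) = 8, u(35) = 8, u(36) = 1, u(37) = 9, u(38) = 10, u(39) = 4, u(40) = 14, u(41) = 3.
The sequence repeats with period 40.
(455 - 0) mod 40 = 15, so u(455) = u(15) = 13.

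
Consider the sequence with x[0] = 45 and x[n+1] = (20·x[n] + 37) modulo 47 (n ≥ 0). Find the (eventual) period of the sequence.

Listing terms: x[0] = 45; x[1] = 44; x[2] = 24; x[3] = 0; x[4] = 37; x[5] = 25; x[6] = 20; x[7] = 14; x[8] = 35; x[9] = 32; x[10] = 19; x[11] = 41; x[12] = 11; x[13] = 22; x[14] = 7; x[15] = 36; x[16] = 5; x[17] = 43; x[18] = 4; x[19] = 23; x[20] = 27; x[21] = 13; x[22] = 15; x[23] = 8; x[24] = 9; x[25] = 29; x[26] = 6; x[27] = 16; x[28] = 28; x[29] = 33; x[30] = 39; x[31] = 18; x[32] = 21; x[33] = 34; x[34] = 12; x[35] = 42; x[36] = 31; x[37] = 46; x[38] = 17; x[39] = 1; x[40] = 10; x[41] = 2; x[42] = 30; x[43] = 26; x[44] = 40; x[45] = 38; x[46] = 45.
Since x[46] = x[0] = 45, the sequence is periodic with period 46.

46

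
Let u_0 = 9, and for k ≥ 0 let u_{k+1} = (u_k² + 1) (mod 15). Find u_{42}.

Listing terms: u_0 = 9; u_1 = 7; u_2 = 5; u_3 = 11; u_4 = 2; u_5 = 5.
Since u_5 = u_2 = 5, the sequence is eventually periodic: after a pre-period of length 2 it cycles with period 3.
For k ≥ 2, u_k depends only on (k - 2) mod 3. (42 - 2) mod 3 = 1, so u_{42} = u_3 = 11.

11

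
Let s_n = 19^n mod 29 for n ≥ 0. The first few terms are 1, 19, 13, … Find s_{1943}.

27

We have s_0 = 1,  s_1 = 19,  s_2 = 13,  s_3 = 15,  s_4 = 24,  s_5 = 21,  s_6 = 22,  s_7 = 12,  s_8 = 25,  s_9 = 11,  s_{10} = 6,  s_{11} = 27,  s_{12} = 20,  s_{13} = 3,  s_{14} = 28,  s_{15} = 10,  s_{16} = 16,  s_{17} = 14,  s_{18} = 5,  s_{19} = 8,  s_{20} = 7,  s_{21} = 17,  s_{22} = 4,  s_{23} = 18,  s_{24} = 23,  s_{25} = 2,  s_{26} = 9,  s_{27} = 26,  s_{28} = 1.
The sequence repeats with period 28.
(1943 - 0) mod 28 = 11, so s_{1943} = s_{11} = 27.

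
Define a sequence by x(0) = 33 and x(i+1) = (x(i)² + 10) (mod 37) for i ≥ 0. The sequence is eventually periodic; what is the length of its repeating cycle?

5

We have x(0) = 33, x(1) = 26, x(2) = 20, x(3) = 3, x(4) = 19, x(5) = 1, x(6) = 11, x(7) = 20.
Since x(7) = x(2) = 20, the sequence is eventually periodic: after a pre-period of length 2 it cycles with period 5.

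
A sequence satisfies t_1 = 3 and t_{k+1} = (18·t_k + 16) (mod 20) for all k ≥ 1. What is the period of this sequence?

Listing terms: t_1 = 3, t_2 = 10, t_3 = 16, t_4 = 4, t_5 = 8, t_6 = 0, t_7 = 16.
Since t_7 = t_3 = 16, the sequence is eventually periodic: after a pre-period of length 2 it cycles with period 4.

4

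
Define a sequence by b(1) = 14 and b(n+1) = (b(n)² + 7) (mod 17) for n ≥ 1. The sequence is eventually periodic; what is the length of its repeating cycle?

Computing terms: b(1) = 14; b(2) = 16; b(3) = 8; b(4) = 3; b(5) = 16.
Since b(5) = b(2) = 16, the sequence is eventually periodic: after a pre-period of length 1 it cycles with period 3.

3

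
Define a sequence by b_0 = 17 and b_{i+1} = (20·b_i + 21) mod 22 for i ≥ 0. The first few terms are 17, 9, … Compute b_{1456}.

Listing terms: b_0 = 17, b_1 = 9, b_2 = 3, b_3 = 15, b_4 = 13, b_5 = 17.
The sequence repeats with period 5.
So b_{1456} = b_{0 + ((1456-0) mod 5)} = b_1 = 9.

9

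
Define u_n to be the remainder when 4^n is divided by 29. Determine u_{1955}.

13

u_1 = 4, u_2 = 16, u_3 = 6, u_4 = 24, u_5 = 9, u_6 = 7, u_7 = 28, u_8 = 25, u_9 = 13, u_{10} = 23, u_{11} = 5, u_{12} = 20, u_{13} = 22, u_{14} = 1, u_{15} = 4.
Since u_{15} = u_1 = 4, the sequence is periodic with period 14.
So u_{1955} = u_{1 + ((1955-1) mod 14)} = u_9 = 13.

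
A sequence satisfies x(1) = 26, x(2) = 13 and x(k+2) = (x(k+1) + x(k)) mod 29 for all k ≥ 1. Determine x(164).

2

We have x(1) = 26, x(2) = 13, x(3) = 10, x(4) = 23, x(5) = 4, x(6) = 27, x(7) = 2, x(8) = 0, x(9) = 2, x(10) = 2, x(11) = 4, x(12) = 6, x(13) = 10, x(14) = 16, x(15) = 26, x(16) = 13.
Since (x(15), x(16)) = (x(1), x(2)) = (26, 13) (two consecutive terms determine the rest), the sequence is periodic with period 14.
So x(164) = x(1 + ((164-1) mod 14)) = x(10) = 2.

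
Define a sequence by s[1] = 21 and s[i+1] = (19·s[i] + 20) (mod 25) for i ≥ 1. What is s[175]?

16

s[1] = 21,  s[2] = 19,  s[3] = 6,  s[4] = 9,  s[5] = 16,  s[6] = 24,  s[7] = 1,  s[8] = 14,  s[9] = 11,  s[10] = 4,  s[11] = 21.
The sequence repeats with period 10.
So s[175] = s[1 + ((175-1) mod 10)] = s[5] = 16.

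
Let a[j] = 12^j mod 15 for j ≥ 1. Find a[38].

Computing terms: a[1] = 12,  a[2] = 9,  a[3] = 3,  a[4] = 6,  a[5] = 12.
The sequence repeats with period 4.
So a[38] = a[1 + ((38-1) mod 4)] = a[2] = 9.

9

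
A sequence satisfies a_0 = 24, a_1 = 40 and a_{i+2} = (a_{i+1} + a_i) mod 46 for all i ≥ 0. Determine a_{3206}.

Listing terms: a_0 = 24; a_1 = 40; a_2 = 18; a_3 = 12; a_4 = 30; a_5 = 42; a_6 = 26; a_7 = 22; a_8 = 2; a_9 = 24; a_{10} = 26; a_{11} = 4; a_{12} = 30; a_{13} = 34; a_{14} = 18; a_{15} = 6; a_{16} = 24; a_{17} = 30; a_{18} = 8; a_{19} = 38; a_{20} = 0; a_{21} = 38; a_{22} = 38; a_{23} = 30; a_{24} = 22; a_{25} = 6; a_{26} = 28; a_{27} = 34; a_{28} = 16; a_{29} = 4; a_{30} = 20; a_{31} = 24; a_{32} = 44; a_{33} = 22; a_{34} = 20; a_{35} = 42; a_{36} = 16; a_{37} = 12; a_{38} = 28; a_{39} = 40; a_{40} = 22; a_{41} = 16; a_{42} = 38; a_{43} = 8; a_{44} = 0; a_{45} = 8; a_{46} = 8; a_{47} = 16; a_{48} = 24; a_{49} = 40.
The sequence repeats with period 48.
So a_{3206} = a_{0 + ((3206-0) mod 48)} = a_{38} = 28.

28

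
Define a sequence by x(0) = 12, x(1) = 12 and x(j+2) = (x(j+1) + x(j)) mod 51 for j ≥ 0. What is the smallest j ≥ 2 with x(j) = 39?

We have x(0) = 12,  x(1) = 12,  x(2) = 24,  x(3) = 36,  x(4) = 9,  x(5) = 45,  x(6) = 3,  x(7) = 48,  x(8) = 0,  x(9) = 48,  x(10) = 48,  x(11) = 45,  x(12) = 42,  x(13) = 36,  x(14) = 27,  x(15) = 12,  x(16) = 39,  x(17) = 0,  x(18) = 39,  x(19) = 39,  x(20) = 27,  x(21) = 15,  x(22) = 42,  x(23) = 6,  x(24) = 48,  x(25) = 3,  x(26) = 0,  x(27) = 3,  x(28) = 3,  x(29) = 6,  x(30) = 9,  x(31) = 15,  x(32) = 24,  x(33) = 39,  x(34) = 12,  x(35) = 0,  x(36) = 12,  x(37) = 12.
The sequence repeats with period 36.
The value 39 first appears (with j ≥ 2) at x(16).

16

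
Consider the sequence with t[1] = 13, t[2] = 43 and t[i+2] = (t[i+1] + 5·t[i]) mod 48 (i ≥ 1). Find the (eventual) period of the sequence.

Listing terms: t[1] = 13; t[2] = 43; t[3] = 12; t[4] = 35; t[5] = 47; t[6] = 30; t[7] = 25; t[8] = 31; t[9] = 12; t[10] = 23; t[11] = 35; t[12] = 6; t[13] = 37; t[14] = 19; t[15] = 12; t[16] = 11; t[17] = 23; t[18] = 30; t[19] = 1; t[20] = 7; t[21] = 12; t[22] = 47; t[23] = 11; t[24] = 6; t[25] = 13; t[26] = 43.
Since (t[25], t[26]) = (t[1], t[2]) = (13, 43) (two consecutive terms determine the rest), the sequence is periodic with period 24.

24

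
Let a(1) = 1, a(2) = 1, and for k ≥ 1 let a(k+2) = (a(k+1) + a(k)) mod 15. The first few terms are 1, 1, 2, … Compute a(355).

5

We have a(1) = 1; a(2) = 1; a(3) = 2; a(4) = 3; a(5) = 5; a(6) = 8; a(7) = 13; a(8) = 6; a(9) = 4; a(10) = 10; a(11) = 14; a(12) = 9; a(13) = 8; a(14) = 2; a(15) = 10; a(16) = 12; a(17) = 7; a(18) = 4; a(19) = 11; a(20) = 0; a(21) = 11; a(22) = 11; a(23) = 7; a(24) = 3; a(25) = 10; a(26) = 13; a(27) = 8; a(28) = 6; a(29) = 14; a(30) = 5; a(31) = 4; a(32) = 9; a(33) = 13; a(34) = 7; a(35) = 5; a(36) = 12; a(37) = 2; a(38) = 14; a(39) = 1; a(40) = 0; a(41) = 1; a(42) = 1.
Since (a(41), a(42)) = (a(1), a(2)) = (1, 1) (two consecutive terms determine the rest), the sequence is periodic with period 40.
So a(355) = a(1 + ((355-1) mod 40)) = a(35) = 5.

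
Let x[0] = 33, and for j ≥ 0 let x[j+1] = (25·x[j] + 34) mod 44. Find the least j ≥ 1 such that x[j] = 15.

7

Listing terms: x[0] = 33; x[1] = 23; x[2] = 37; x[3] = 35; x[4] = 29; x[5] = 11; x[6] = 1; x[7] = 15; x[8] = 13; x[9] = 7; x[10] = 33.
Since x[10] = x[0] = 33, the sequence is periodic with period 10.
The value 15 first appears (with j ≥ 1) at x[7].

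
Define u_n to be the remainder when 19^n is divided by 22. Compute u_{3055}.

21

u_0 = 1,  u_1 = 19,  u_2 = 9,  u_3 = 17,  u_4 = 15,  u_5 = 21,  u_6 = 3,  u_7 = 13,  u_8 = 5,  u_9 = 7,  u_{10} = 1.
The sequence repeats with period 10.
So u_{3055} = u_{0 + ((3055-0) mod 10)} = u_5 = 21.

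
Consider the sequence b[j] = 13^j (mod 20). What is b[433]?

b[1] = 13; b[2] = 9; b[3] = 17; b[4] = 1; b[5] = 13.
Since b[5] = b[1] = 13, the sequence is periodic with period 4.
(433 - 1) mod 4 = 0, so b[433] = b[1] = 13.

13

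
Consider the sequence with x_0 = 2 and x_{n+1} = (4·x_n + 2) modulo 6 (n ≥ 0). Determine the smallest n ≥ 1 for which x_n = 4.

1

Listing terms: x_0 = 2; x_1 = 4; x_2 = 0; x_3 = 2.
Since x_3 = x_0 = 2, the sequence is periodic with period 3.
The value 4 first appears (with n ≥ 1) at x_1.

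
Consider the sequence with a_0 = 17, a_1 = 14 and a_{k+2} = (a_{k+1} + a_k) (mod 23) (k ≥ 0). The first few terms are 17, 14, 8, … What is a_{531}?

a_0 = 17; a_1 = 14; a_2 = 8; a_3 = 22; a_4 = 7; a_5 = 6; a_6 = 13; a_7 = 19; a_8 = 9; a_9 = 5; a_{10} = 14; a_{11} = 19; a_{12} = 10; a_{13} = 6; a_{14} = 16; a_{15} = 22; a_{16} = 15; a_{17} = 14; a_{18} = 6; a_{19} = 20; a_{20} = 3; a_{21} = 0; a_{22} = 3; a_{23} = 3; a_{24} = 6; a_{25} = 9; a_{26} = 15; a_{27} = 1; a_{28} = 16; a_{29} = 17; a_{30} = 10; a_{31} = 4; a_{32} = 14; a_{33} = 18; a_{34} = 9; a_{35} = 4; a_{36} = 13; a_{37} = 17; a_{38} = 7; a_{39} = 1; a_{40} = 8; a_{41} = 9; a_{42} = 17; a_{43} = 3; a_{44} = 20; a_{45} = 0; a_{46} = 20; a_{47} = 20; a_{48} = 17; a_{49} = 14.
The sequence repeats with period 48.
So a_{531} = a_{0 + ((531-0) mod 48)} = a_3 = 22.

22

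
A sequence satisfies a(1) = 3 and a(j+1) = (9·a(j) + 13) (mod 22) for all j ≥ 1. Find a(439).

15

We have a(1) = 3; a(2) = 18; a(3) = 21; a(4) = 4; a(5) = 5; a(6) = 14; a(7) = 7; a(8) = 10; a(9) = 15; a(10) = 16; a(11) = 3.
Since a(11) = a(1) = 3, the sequence is periodic with period 10.
(439 - 1) mod 10 = 8, so a(439) = a(9) = 15.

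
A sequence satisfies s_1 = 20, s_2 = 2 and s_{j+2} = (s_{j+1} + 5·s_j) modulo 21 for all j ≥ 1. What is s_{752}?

8

Computing terms: s_1 = 20, s_2 = 2, s_3 = 18, s_4 = 7, s_5 = 13, s_6 = 6, s_7 = 8, s_8 = 17, s_9 = 15, s_{10} = 16, s_{11} = 7, s_{12} = 3, s_{13} = 17, s_{14} = 11, s_{15} = 12, s_{16} = 4, s_{17} = 1, s_{18} = 0, s_{19} = 5, s_{20} = 5, s_{21} = 9, s_{22} = 13, s_{23} = 16, s_{24} = 18, s_{25} = 14, s_{26} = 20, s_{27} = 6, s_{28} = 1, s_{29} = 10, s_{30} = 15, s_{31} = 2, s_{32} = 14, s_{33} = 3, s_{34} = 10, s_{35} = 4, s_{36} = 12, s_{37} = 11, s_{38} = 8, s_{39} = 0, s_{40} = 19, s_{41} = 19, s_{42} = 9, s_{43} = 20, s_{44} = 2.
Since (s_{43}, s_{44}) = (s_1, s_2) = (20, 2) (two consecutive terms determine the rest), the sequence is periodic with period 42.
So s_{752} = s_{1 + ((752-1) mod 42)} = s_{38} = 8.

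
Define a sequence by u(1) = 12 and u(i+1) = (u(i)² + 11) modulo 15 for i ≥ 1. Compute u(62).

5

Computing terms: u(1) = 12, u(2) = 5, u(3) = 6, u(4) = 2, u(5) = 0, u(6) = 11, u(7) = 12.
Since u(7) = u(1) = 12, the sequence is periodic with period 6.
(62 - 1) mod 6 = 1, so u(62) = u(2) = 5.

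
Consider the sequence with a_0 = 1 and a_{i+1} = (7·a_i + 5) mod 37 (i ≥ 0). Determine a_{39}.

We have a_0 = 1; a_1 = 12; a_2 = 15; a_3 = 36; a_4 = 35; a_5 = 28; a_6 = 16; a_7 = 6; a_8 = 10; a_9 = 1.
Since a_9 = a_0 = 1, the sequence is periodic with period 9.
(39 - 0) mod 9 = 3, so a_{39} = a_3 = 36.

36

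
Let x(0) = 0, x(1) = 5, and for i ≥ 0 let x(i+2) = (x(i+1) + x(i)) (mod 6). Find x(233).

x(0) = 0; x(1) = 5; x(2) = 5; x(3) = 4; x(4) = 3; x(5) = 1; x(6) = 4; x(7) = 5; x(8) = 3; x(9) = 2; x(10) = 5; x(11) = 1; x(12) = 0; x(13) = 1; x(14) = 1; x(15) = 2; x(16) = 3; x(17) = 5; x(18) = 2; x(19) = 1; x(20) = 3; x(21) = 4; x(22) = 1; x(23) = 5; x(24) = 0; x(25) = 5.
Since (x(24), x(25)) = (x(0), x(1)) = (0, 5) (two consecutive terms determine the rest), the sequence is periodic with period 24.
(233 - 0) mod 24 = 17, so x(233) = x(17) = 5.

5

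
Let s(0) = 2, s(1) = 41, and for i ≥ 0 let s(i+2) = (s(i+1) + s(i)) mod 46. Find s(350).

Computing terms: s(0) = 2; s(1) = 41; s(2) = 43; s(3) = 38; s(4) = 35; s(5) = 27; s(6) = 16; s(7) = 43; s(8) = 13; s(9) = 10; s(10) = 23; s(11) = 33; s(12) = 10; s(13) = 43; s(14) = 7; s(15) = 4; s(16) = 11; s(17) = 15; s(18) = 26; s(19) = 41; s(20) = 21; s(21) = 16; s(22) = 37; s(23) = 7; s(24) = 44; s(25) = 5; s(26) = 3; s(27) = 8; s(28) = 11; s(29) = 19; s(30) = 30; s(31) = 3; s(32) = 33; s(33) = 36; s(34) = 23; s(35) = 13; s(36) = 36; s(37) = 3; s(38) = 39; s(39) = 42; s(40) = 35; s(41) = 31; s(42) = 20; s(43) = 5; s(44) = 25; s(45) = 30; s(46) = 9; s(47) = 39; s(48) = 2; s(49) = 41.
The sequence repeats with period 48.
(350 - 0) mod 48 = 14, so s(350) = s(14) = 7.

7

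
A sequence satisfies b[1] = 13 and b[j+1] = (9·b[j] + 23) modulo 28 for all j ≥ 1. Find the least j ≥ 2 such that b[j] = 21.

Computing terms: b[1] = 13,  b[2] = 0,  b[3] = 23,  b[4] = 6,  b[5] = 21,  b[6] = 16,  b[7] = 27,  b[8] = 14,  b[9] = 9,  b[10] = 20,  b[11] = 7,  b[12] = 2,  b[13] = 13.
The sequence repeats with period 12.
The value 21 first appears (with j ≥ 2) at b[5].

5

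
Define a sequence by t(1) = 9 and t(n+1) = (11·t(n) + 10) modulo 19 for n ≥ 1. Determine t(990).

12

Listing terms: t(1) = 9, t(2) = 14, t(3) = 12, t(4) = 9.
The sequence repeats with period 3.
(990 - 1) mod 3 = 2, so t(990) = t(3) = 12.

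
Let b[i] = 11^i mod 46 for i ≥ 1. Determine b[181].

5

b[1] = 11, b[2] = 29, b[3] = 43, b[4] = 13, b[5] = 5, b[6] = 9, b[7] = 7, b[8] = 31, b[9] = 19, b[10] = 25, b[11] = 45, b[12] = 35, b[13] = 17, b[14] = 3, b[15] = 33, b[16] = 41, b[17] = 37, b[18] = 39, b[19] = 15, b[20] = 27, b[21] = 21, b[22] = 1, b[23] = 11.
Since b[23] = b[1] = 11, the sequence is periodic with period 22.
(181 - 1) mod 22 = 4, so b[181] = b[5] = 5.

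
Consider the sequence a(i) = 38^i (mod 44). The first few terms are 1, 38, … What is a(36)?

16

We have a(0) = 1; a(1) = 38; a(2) = 36; a(3) = 4; a(4) = 20; a(5) = 12; a(6) = 16; a(7) = 36.
Since a(7) = a(2) = 36, the sequence is eventually periodic: after a pre-period of length 2 it cycles with period 5.
For i ≥ 2, a(i) depends only on (i - 2) mod 5. (36 - 2) mod 5 = 4, so a(36) = a(6) = 16.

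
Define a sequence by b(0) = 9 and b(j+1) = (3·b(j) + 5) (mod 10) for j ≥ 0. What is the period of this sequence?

Computing terms: b(0) = 9, b(1) = 2, b(2) = 1, b(3) = 8, b(4) = 9.
Since b(4) = b(0) = 9, the sequence is periodic with period 4.

4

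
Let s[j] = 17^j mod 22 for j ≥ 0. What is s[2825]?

Computing terms: s[0] = 1,  s[1] = 17,  s[2] = 3,  s[3] = 7,  s[4] = 9,  s[5] = 21,  s[6] = 5,  s[7] = 19,  s[8] = 15,  s[9] = 13,  s[10] = 1.
The sequence repeats with period 10.
So s[2825] = s[0 + ((2825-0) mod 10)] = s[5] = 21.

21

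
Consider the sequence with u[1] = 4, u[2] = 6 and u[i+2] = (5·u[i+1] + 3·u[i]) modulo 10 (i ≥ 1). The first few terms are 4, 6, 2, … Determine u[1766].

4

Computing terms: u[1] = 4; u[2] = 6; u[3] = 2; u[4] = 8; u[5] = 6; u[6] = 4; u[7] = 8; u[8] = 2; u[9] = 4; u[10] = 6.
The sequence repeats with period 8.
So u[1766] = u[1 + ((1766-1) mod 8)] = u[6] = 4.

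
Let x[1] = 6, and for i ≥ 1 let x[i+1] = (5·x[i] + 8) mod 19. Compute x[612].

We have x[1] = 6, x[2] = 0, x[3] = 8, x[4] = 10, x[5] = 1, x[6] = 13, x[7] = 16, x[8] = 12, x[9] = 11, x[10] = 6.
The sequence repeats with period 9.
So x[612] = x[1 + ((612-1) mod 9)] = x[9] = 11.

11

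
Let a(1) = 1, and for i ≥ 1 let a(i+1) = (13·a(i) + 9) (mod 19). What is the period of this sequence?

18

We have a(1) = 1,  a(2) = 3,  a(3) = 10,  a(4) = 6,  a(5) = 11,  a(6) = 0,  a(7) = 9,  a(8) = 12,  a(9) = 13,  a(10) = 7,  a(11) = 5,  a(12) = 17,  a(13) = 2,  a(14) = 16,  a(15) = 8,  a(16) = 18,  a(17) = 15,  a(18) = 14,  a(19) = 1.
The sequence repeats with period 18.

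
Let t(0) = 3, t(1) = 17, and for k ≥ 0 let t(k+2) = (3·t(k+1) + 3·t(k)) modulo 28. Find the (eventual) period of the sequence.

Listing terms: t(0) = 3, t(1) = 17, t(2) = 4, t(3) = 7, t(4) = 5, t(5) = 8, t(6) = 11, t(7) = 1, t(8) = 8, t(9) = 27, t(10) = 21, t(11) = 4, t(12) = 19, t(13) = 13, t(14) = 12, t(15) = 19, t(16) = 9, t(17) = 0, t(18) = 27, t(19) = 25, t(20) = 16, t(21) = 11, t(22) = 25, t(23) = 24, t(24) = 7, t(25) = 9, t(26) = 20, t(27) = 3, t(28) = 13, t(29) = 20, t(30) = 15, t(31) = 21, t(32) = 24, t(33) = 23, t(34) = 1, t(35) = 16, t(36) = 23, t(37) = 5, t(38) = 0, t(39) = 15, t(40) = 17, t(41) = 12, t(42) = 3, t(43) = 17.
The sequence repeats with period 42.

42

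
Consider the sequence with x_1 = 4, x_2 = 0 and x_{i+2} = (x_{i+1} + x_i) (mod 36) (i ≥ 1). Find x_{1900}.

4

We have x_1 = 4; x_2 = 0; x_3 = 4; x_4 = 4; x_5 = 8; x_6 = 12; x_7 = 20; x_8 = 32; x_9 = 16; x_{10} = 12; x_{11} = 28; x_{12} = 4; x_{13} = 32; x_{14} = 0; x_{15} = 32; x_{16} = 32; x_{17} = 28; x_{18} = 24; x_{19} = 16; x_{20} = 4; x_{21} = 20; x_{22} = 24; x_{23} = 8; x_{24} = 32; x_{25} = 4; x_{26} = 0.
The sequence repeats with period 24.
(1900 - 1) mod 24 = 3, so x_{1900} = x_4 = 4.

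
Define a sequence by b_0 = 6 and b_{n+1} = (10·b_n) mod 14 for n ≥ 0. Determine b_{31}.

4

Listing terms: b_0 = 6, b_1 = 4, b_2 = 12, b_3 = 8, b_4 = 10, b_5 = 2, b_6 = 6.
The sequence repeats with period 6.
So b_{31} = b_{0 + ((31-0) mod 6)} = b_1 = 4.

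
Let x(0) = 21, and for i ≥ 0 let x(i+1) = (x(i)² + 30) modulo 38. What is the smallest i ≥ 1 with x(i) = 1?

6

Listing terms: x(0) = 21,  x(1) = 15,  x(2) = 27,  x(3) = 37,  x(4) = 31,  x(5) = 3,  x(6) = 1,  x(7) = 31.
Since x(7) = x(4) = 31, the sequence is eventually periodic: after a pre-period of length 4 it cycles with period 3.
The value 1 first appears (with i ≥ 1) at x(6).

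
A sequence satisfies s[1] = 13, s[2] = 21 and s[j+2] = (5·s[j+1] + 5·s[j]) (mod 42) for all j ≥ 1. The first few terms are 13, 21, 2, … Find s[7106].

Listing terms: s[1] = 13,  s[2] = 21,  s[3] = 2,  s[4] = 31,  s[5] = 39,  s[6] = 14,  s[7] = 13,  s[8] = 9,  s[9] = 26,  s[10] = 7,  s[11] = 39,  s[12] = 20,  s[13] = 1,  s[14] = 21,  s[15] = 26,  s[16] = 25,  s[17] = 3,  s[18] = 14,  s[19] = 1,  s[20] = 33,  s[21] = 2,  s[22] = 7,  s[23] = 3,  s[24] = 8,  s[25] = 13,  s[26] = 21.
Since (s[25], s[26]) = (s[1], s[2]) = (13, 21) (two consecutive terms determine the rest), the sequence is periodic with period 24.
So s[7106] = s[1 + ((7106-1) mod 24)] = s[2] = 21.

21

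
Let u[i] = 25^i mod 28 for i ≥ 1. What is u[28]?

u[1] = 25,  u[2] = 9,  u[3] = 1,  u[4] = 25.
The sequence repeats with period 3.
So u[28] = u[1 + ((28-1) mod 3)] = u[1] = 25.

25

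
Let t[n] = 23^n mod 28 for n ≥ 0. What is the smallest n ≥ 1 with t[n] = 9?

4

We have t[0] = 1; t[1] = 23; t[2] = 25; t[3] = 15; t[4] = 9; t[5] = 11; t[6] = 1.
Since t[6] = t[0] = 1, the sequence is periodic with period 6.
The value 9 first appears (with n ≥ 1) at t[4].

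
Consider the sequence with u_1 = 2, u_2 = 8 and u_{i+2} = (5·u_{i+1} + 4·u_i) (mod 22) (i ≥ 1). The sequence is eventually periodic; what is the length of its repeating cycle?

Listing terms: u_1 = 2, u_2 = 8, u_3 = 4, u_4 = 8, u_5 = 12, u_6 = 4, u_7 = 2, u_8 = 4, u_9 = 6, u_{10} = 2, u_{11} = 12, u_{12} = 2, u_{13} = 14, u_{14} = 12, u_{15} = 6, u_{16} = 12, u_{17} = 18, u_{18} = 6, u_{19} = 14, u_{20} = 6, u_{21} = 20, u_{22} = 14, u_{23} = 18, u_{24} = 14, u_{25} = 10, u_{26} = 18, u_{27} = 20, u_{28} = 18, u_{29} = 16, u_{30} = 20, u_{31} = 10, u_{32} = 20, u_{33} = 8, u_{34} = 10, u_{35} = 16, u_{36} = 10, u_{37} = 4, u_{38} = 16, u_{39} = 8, u_{40} = 16, u_{41} = 2, u_{42} = 8.
The sequence repeats with period 40.

40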